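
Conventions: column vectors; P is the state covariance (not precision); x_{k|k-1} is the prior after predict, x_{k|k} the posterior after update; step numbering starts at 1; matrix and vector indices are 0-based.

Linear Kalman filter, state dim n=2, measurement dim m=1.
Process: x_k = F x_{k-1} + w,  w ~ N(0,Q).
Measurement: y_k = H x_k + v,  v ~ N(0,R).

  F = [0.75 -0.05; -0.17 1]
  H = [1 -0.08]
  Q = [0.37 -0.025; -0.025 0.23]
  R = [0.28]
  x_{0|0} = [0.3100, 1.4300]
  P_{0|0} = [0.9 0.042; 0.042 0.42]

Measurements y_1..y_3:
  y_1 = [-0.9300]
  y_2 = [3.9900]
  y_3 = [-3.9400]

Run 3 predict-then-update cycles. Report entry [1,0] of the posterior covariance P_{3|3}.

step 1: x^-=[0.1610, 1.3773]  P^-=[0.8741 -0.1289; -0.1289 0.6617]  S=[1.1790]  K=[0.7502; -0.1542]  nu=[-0.9808]  x^+=[-0.5748, 1.5286]  P^+=[0.2106 0.0075; 0.0075 0.6337]
step 2: x^-=[-0.5075, 1.6263]  P^-=[0.4895 -0.0778; -0.0778 0.8672]  S=[0.7875]  K=[0.6295; -0.1869]  nu=[4.6276]  x^+=[2.4056, 0.7612]  P^+=[0.1774 0.0148; 0.0148 0.8397]
step 3: x^-=[1.7661, 0.3522]  P^-=[0.4708 -0.0784; -0.0784 1.0698]  S=[0.7702]  K=[0.6194; -0.2129]  nu=[-5.6779]  x^+=[-1.7509, 1.5608]  P^+=[0.1753 0.0232; 0.0232 1.0349]

P_post[1,0] = 0.0232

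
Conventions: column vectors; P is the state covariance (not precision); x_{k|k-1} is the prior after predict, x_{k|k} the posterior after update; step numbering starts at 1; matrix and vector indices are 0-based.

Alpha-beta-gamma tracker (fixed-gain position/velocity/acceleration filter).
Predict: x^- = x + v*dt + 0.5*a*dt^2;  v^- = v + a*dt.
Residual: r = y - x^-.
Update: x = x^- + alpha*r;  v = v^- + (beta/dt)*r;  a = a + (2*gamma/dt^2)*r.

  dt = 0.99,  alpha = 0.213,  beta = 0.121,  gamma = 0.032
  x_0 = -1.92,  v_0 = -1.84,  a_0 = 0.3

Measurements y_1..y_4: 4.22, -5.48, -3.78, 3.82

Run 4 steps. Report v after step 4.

v_post = 1.5433

step 1: x_pred=-3.5946  r=7.8146  x^+=-1.9301  v^+=-0.5879  a^+=0.8103
step 2: x_pred=-2.1150  r=-3.3650  x^+=-2.8317  v^+=-0.1970  a^+=0.5906
step 3: x_pred=-2.7374  r=-1.0426  x^+=-2.9594  v^+=0.2602  a^+=0.5225
step 4: x_pred=-2.4458  r=6.2658  x^+=-1.1112  v^+=1.5433  a^+=0.9316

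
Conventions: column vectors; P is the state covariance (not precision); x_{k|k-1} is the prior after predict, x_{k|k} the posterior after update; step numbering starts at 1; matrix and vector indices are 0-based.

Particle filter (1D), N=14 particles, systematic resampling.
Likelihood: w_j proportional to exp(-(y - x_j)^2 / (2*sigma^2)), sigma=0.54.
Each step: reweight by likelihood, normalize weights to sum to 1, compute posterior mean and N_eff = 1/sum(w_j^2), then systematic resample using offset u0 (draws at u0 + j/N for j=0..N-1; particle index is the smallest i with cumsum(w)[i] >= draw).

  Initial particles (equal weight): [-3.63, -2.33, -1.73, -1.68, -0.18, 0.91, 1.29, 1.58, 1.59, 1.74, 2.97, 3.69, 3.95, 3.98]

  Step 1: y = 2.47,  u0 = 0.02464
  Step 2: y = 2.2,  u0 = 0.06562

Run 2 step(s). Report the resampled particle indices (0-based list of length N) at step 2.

step 1: w=[0.0000, 0.0000, 0.0000, 0.0000, 0.0000, 0.0085, 0.0509, 0.1426, 0.1470, 0.2224, 0.3612, 0.0432, 0.0130, 0.0111]  mean=2.2473  Neff=4.4108  idx=[6, 7, 7, 8, 8, 9, 9, 9, 10, 10, 10, 10, 10, 11]
step 2: w=[0.0387, 0.0828, 0.0828, 0.0845, 0.0845, 0.1113, 0.1113, 0.1113, 0.0579, 0.0579, 0.0579, 0.0579, 0.0579, 0.0036]  mean=2.0336  Neff=11.9915  idx=[1, 2, 3, 3, 4, 5, 6, 6, 7, 8, 9, 10, 11, 12]

resampled_idx = [1, 2, 3, 3, 4, 5, 6, 6, 7, 8, 9, 10, 11, 12]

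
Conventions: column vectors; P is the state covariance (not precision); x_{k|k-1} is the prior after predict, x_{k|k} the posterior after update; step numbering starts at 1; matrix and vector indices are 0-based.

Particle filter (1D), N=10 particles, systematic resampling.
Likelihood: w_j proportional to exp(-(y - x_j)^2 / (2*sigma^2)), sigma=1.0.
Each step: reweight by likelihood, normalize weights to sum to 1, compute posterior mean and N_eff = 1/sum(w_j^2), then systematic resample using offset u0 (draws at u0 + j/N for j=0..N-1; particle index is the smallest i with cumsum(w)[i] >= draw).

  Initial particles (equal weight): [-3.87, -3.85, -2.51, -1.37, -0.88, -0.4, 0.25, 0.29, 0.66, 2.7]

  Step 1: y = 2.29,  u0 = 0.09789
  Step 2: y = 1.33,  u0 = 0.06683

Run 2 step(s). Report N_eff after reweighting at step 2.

N_eff = 9.2714

step 1: w=[0.0000, 0.0000, 0.0000, 0.0008, 0.0044, 0.0181, 0.0844, 0.0915, 0.1791, 0.6216]  mean=1.8318  Neff=2.3026  idx=[6, 7, 8, 9, 9, 9, 9, 9, 9, 9]
step 2: w=[0.1193, 0.1245, 0.1708, 0.0836, 0.0836, 0.0836, 0.0836, 0.0836, 0.0836, 0.0836]  mean=1.7593  Neff=9.2714  idx=[0, 1, 2, 2, 3, 4, 6, 7, 8, 9]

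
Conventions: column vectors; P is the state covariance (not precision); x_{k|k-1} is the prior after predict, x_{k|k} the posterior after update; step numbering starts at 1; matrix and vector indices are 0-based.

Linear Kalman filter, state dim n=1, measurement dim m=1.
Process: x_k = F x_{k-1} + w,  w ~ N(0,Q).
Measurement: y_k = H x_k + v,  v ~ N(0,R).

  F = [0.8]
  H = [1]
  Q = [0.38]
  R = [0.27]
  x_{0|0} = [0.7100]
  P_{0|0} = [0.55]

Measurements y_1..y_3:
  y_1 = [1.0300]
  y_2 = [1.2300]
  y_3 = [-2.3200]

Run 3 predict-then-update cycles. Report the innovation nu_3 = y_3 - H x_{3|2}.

step 1: x^-=[0.5680]  P^-=[0.7320]  S=[1.0020]  K=[0.7305]  nu=[0.4620]  x^+=[0.9055]  P^+=[0.1972]
step 2: x^-=[0.7244]  P^-=[0.5062]  S=[0.7762]  K=[0.6522]  nu=[0.5056]  x^+=[1.0541]  P^+=[0.1761]
step 3: x^-=[0.8433]  P^-=[0.4927]  S=[0.7627]  K=[0.6460]  nu=[-3.1633]  x^+=[-1.2002]  P^+=[0.1744]

innov = [-3.1633]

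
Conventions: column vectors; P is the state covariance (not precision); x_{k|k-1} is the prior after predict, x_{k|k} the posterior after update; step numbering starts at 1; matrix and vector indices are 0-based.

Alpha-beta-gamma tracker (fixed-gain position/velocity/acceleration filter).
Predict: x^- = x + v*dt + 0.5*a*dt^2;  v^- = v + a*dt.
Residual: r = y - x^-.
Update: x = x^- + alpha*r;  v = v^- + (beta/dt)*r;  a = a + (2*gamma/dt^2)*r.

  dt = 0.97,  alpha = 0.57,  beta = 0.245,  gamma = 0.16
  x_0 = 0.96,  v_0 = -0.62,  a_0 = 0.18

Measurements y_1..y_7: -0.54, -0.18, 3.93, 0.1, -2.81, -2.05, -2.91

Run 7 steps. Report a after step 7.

step 1: x_pred=0.4433  r=-0.9833  x^+=-0.1172  v^+=-0.6938  a^+=-0.1544
step 2: x_pred=-0.8628  r=0.6828  x^+=-0.4736  v^+=-0.6711  a^+=0.0778
step 3: x_pred=-1.0879  r=5.0179  x^+=1.7723  v^+=0.6718  a^+=1.7844
step 4: x_pred=3.2634  r=-3.1634  x^+=1.4603  v^+=1.6037  a^+=0.7085
step 5: x_pred=3.3491  r=-6.1591  x^+=-0.1616  v^+=0.7353  a^+=-1.3862
step 6: x_pred=-0.1005  r=-1.9495  x^+=-1.2117  v^+=-1.1017  a^+=-2.0492
step 7: x_pred=-3.2445  r=0.3345  x^+=-3.0538  v^+=-3.0050  a^+=-1.9355

a_post = -1.9355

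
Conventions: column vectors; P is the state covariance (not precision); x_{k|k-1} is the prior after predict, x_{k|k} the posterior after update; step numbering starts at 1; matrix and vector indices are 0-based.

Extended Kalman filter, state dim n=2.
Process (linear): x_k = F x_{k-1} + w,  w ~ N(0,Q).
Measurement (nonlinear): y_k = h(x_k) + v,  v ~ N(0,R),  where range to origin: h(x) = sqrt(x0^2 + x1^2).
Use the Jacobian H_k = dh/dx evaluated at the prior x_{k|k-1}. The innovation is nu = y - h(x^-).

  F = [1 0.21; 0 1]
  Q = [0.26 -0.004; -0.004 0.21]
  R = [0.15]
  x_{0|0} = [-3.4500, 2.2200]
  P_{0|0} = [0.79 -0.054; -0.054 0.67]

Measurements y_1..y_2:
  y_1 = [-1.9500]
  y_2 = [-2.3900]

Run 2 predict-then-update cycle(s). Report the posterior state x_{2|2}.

x_post = [-2.1393, -1.8672]

step 1: x^-=[-2.9838, 2.2200]  P^-=[1.0569 0.0827; 0.0827 0.8800]  H_jac=[-0.8023 0.5969]  S=[1.0646]  K=[-0.7501; 0.4311]  nu=[-5.6691]  x^+=[1.2684, -0.2238]  P^+=[0.4579 0.4269; 0.4269 0.6822]
step 2: x^-=[1.2214, -0.2238]  P^-=[0.9273 0.5662; 0.5662 0.8922]  H_jac=[0.9836 -0.1802]  S=[0.8754]  K=[0.9254; 0.4525]  nu=[-3.6318]  x^+=[-2.1393, -1.8672]  P^+=[0.1777 0.1996; 0.1996 0.7129]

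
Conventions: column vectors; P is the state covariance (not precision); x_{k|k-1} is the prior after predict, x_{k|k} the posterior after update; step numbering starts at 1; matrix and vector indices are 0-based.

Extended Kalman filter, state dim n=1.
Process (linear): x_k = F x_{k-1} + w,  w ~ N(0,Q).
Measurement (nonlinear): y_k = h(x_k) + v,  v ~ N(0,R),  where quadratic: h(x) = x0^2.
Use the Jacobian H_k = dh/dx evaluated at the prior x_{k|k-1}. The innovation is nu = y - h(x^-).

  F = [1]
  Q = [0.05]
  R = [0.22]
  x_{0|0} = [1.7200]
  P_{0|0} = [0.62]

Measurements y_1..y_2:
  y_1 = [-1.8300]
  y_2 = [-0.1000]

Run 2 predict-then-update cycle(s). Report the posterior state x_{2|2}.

step 1: x^-=[1.7200]  P^-=[0.6700]  H_jac=[3.4400]  S=[8.1485]  K=[0.2828]  nu=[-4.7884]  x^+=[0.3656]  P^+=[0.0181]
step 2: x^-=[0.3656]  P^-=[0.0681]  H_jac=[0.7312]  S=[0.2564]  K=[0.1942]  nu=[-0.2337]  x^+=[0.3202]  P^+=[0.0584]

x_post = [0.3202]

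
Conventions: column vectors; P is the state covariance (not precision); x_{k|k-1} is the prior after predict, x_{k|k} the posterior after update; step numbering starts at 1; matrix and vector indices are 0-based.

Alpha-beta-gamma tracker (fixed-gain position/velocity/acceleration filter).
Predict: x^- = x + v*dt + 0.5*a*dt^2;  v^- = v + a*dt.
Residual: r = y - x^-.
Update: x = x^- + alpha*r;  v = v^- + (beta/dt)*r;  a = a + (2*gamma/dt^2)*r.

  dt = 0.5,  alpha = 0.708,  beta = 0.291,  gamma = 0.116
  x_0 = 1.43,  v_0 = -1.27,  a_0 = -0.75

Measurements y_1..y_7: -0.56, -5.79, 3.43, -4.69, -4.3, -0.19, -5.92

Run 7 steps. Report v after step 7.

step 1: x_pred=0.7012  r=-1.2612  x^+=-0.1917  v^+=-2.3790  a^+=-1.9204
step 2: x_pred=-1.6213  r=-4.1687  x^+=-4.5727  v^+=-5.7655  a^+=-5.7890
step 3: x_pred=-8.1791  r=11.6091  x^+=0.0401  v^+=-1.9035  a^+=4.9842
step 4: x_pred=-0.2886  r=-4.4014  x^+=-3.4048  v^+=-1.9730  a^+=0.8997
step 5: x_pred=-4.2788  r=-0.0212  x^+=-4.2938  v^+=-1.5355  a^+=0.8800
step 6: x_pred=-4.9515  r=4.7615  x^+=-1.5804  v^+=1.6758  a^+=5.2987
step 7: x_pred=-0.0801  r=-5.8399  x^+=-4.2148  v^+=0.9263  a^+=-0.1206

v_post = 0.9263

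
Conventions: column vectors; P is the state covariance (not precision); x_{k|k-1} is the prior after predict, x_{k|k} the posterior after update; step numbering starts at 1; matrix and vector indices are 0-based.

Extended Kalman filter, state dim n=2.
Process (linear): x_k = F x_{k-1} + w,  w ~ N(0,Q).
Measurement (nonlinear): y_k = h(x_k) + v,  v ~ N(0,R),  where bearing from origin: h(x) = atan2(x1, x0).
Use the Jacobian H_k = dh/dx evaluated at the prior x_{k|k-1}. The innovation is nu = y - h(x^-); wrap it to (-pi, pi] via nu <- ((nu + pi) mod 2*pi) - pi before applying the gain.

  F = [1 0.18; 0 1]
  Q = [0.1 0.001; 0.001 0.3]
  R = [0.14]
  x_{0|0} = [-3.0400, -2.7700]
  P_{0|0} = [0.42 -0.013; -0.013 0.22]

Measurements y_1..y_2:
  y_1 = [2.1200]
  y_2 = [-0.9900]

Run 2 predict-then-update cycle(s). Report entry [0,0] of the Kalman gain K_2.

step 1: x^-=[-3.5386, -2.7700]  P^-=[0.5224 0.0276; 0.0276 0.5200]  H_jac=[0.1372 -0.1752]  S=[0.1645]  K=[0.4063; -0.5310]  nu=[-1.6858]  x^+=[-4.2235, -1.8749]  P^+=[0.4953 0.0631; 0.0631 0.4736]
step 2: x^-=[-4.5610, -1.8749]  P^-=[0.6334 0.1493; 0.1493 0.7736]  H_jac=[0.0771 -0.1876]  S=[0.1667]  K=[0.1249; -0.8015]  nu=[1.7616]  x^+=[-4.3409, -3.2869]  P^+=[0.6308 0.1660; 0.1660 0.6666]

K[0,0] = 0.1249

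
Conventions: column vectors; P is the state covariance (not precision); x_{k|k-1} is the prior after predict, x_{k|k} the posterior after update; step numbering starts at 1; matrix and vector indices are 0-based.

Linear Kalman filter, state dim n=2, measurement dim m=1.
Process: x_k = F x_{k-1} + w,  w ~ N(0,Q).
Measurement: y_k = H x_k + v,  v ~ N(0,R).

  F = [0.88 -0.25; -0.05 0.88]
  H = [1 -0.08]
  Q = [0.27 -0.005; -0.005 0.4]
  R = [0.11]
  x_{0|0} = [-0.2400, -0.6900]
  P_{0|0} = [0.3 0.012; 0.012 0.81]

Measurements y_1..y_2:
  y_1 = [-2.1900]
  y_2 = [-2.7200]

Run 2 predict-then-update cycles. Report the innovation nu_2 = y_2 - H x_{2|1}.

innov = [-1.0278]

step 1: x^-=[-0.0387, -0.5952]  P^-=[0.5477 -0.1870; -0.1870 1.0270]  S=[0.6942]  K=[0.8105; -0.3877]  nu=[-2.1989]  x^+=[-1.8210, 0.2573]  P^+=[0.0917 0.0312; 0.0312 0.9226]
step 2: x^-=[-1.6668, 0.3175]  P^-=[0.3849 -0.1875; -0.1875 1.1120]  S=[0.5320]  K=[0.7517; -0.5196]  nu=[-1.0278]  x^+=[-2.4394, 0.8515]  P^+=[0.0843 0.0203; 0.0203 0.9683]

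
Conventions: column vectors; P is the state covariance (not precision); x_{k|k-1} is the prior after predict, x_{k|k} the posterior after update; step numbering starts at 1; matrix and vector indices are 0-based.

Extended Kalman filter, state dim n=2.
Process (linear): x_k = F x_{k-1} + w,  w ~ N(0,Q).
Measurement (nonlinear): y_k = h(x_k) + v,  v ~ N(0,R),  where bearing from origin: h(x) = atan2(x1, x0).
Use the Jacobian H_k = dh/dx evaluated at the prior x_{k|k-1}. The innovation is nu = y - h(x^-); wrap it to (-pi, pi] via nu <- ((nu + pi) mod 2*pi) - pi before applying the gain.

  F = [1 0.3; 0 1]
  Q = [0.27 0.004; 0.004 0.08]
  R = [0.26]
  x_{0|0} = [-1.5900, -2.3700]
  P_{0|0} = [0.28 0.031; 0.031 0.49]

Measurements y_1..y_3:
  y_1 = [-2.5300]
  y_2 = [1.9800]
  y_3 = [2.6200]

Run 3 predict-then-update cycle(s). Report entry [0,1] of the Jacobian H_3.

step 1: x^-=[-2.3010, -2.3700]  P^-=[0.6127 0.1820; 0.1820 0.5700]  H_jac=[0.2172 -0.2109]  S=[0.2976]  K=[0.3182; -0.2711]  nu=[-0.1886]  x^+=[-2.3610, -2.3189]  P^+=[0.5826 0.2077; 0.2077 0.5481]
step 2: x^-=[-3.0567, -2.3189]  P^-=[1.0265 0.3761; 0.3761 0.6281]  H_jac=[0.1575 -0.2076]  S=[0.2880]  K=[0.2903; -0.2472]  nu=[-1.8106]  x^+=[-3.5824, -1.8713]  P^+=[1.0022 0.3968; 0.3968 0.6105]
step 3: x^-=[-4.1437, -1.8713]  P^-=[1.5652 0.5839; 0.5839 0.6905]  H_jac=[0.0905 -0.2004]  S=[0.2794]  K=[0.0882; -0.3062]  nu=[-0.9458]  x^+=[-4.2272, -1.5817]  P^+=[1.5631 0.5915; 0.5915 0.6643]

H_jac[0,1] = -0.2004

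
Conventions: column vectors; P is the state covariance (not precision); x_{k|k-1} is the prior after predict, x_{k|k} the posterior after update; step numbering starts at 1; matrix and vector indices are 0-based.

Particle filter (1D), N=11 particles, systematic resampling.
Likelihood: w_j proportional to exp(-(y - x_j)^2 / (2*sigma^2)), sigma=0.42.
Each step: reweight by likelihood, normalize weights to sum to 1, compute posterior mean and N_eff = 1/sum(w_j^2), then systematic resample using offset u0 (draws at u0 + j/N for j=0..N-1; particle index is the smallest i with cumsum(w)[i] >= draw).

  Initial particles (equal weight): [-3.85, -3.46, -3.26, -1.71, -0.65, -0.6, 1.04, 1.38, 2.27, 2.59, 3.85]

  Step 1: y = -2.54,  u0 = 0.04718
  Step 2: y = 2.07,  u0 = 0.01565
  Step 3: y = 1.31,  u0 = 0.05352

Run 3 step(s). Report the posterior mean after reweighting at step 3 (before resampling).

step 1: w=[0.0164, 0.1930, 0.4889, 0.3016, 0.0001, 0.0000, 0.0000, 0.0000, 0.0000, 0.0000, 0.0000]  mean=-2.8405  Neff=2.7211  idx=[1, 1, 2, 2, 2, 2, 2, 2, 3, 3, 3]
step 2: w=[0.0000, 0.0000, 0.0000, 0.0000, 0.0000, 0.0000, 0.0000, 0.0000, 0.3333, 0.3333, 0.3333]  mean=-1.7100  Neff=3.0000  idx=[8, 8, 8, 8, 9, 9, 9, 9, 10, 10, 10]
step 3: w=[0.0909, 0.0909, 0.0909, 0.0909, 0.0909, 0.0909, 0.0909, 0.0909, 0.0909, 0.0909, 0.0909]  mean=-1.7100  Neff=11.0000  idx=[0, 1, 2, 3, 4, 5, 6, 7, 8, 9, 10]

post_mean = -1.7100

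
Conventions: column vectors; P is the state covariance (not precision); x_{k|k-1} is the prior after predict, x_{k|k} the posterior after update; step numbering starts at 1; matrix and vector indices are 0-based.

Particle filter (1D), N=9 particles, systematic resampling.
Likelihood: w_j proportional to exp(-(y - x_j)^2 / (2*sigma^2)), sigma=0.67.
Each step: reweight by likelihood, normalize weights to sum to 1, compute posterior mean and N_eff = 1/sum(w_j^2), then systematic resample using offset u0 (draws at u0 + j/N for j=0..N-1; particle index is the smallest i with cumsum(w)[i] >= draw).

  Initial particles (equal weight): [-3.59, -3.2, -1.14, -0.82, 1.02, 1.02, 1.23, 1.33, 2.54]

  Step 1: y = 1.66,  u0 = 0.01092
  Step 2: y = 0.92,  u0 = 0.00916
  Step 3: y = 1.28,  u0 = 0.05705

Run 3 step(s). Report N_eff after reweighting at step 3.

N_eff = 8.9882

step 1: w=[0.0000, 0.0000, 0.0000, 0.0003, 0.1869, 0.1869, 0.2401, 0.2613, 0.1245]  mean=1.3400  Neff=4.7335  idx=[4, 4, 5, 5, 6, 6, 7, 7, 8]
step 2: w=[0.1325, 0.1325, 0.1325, 0.1325, 0.1204, 0.1204, 0.1111, 0.1111, 0.0072]  mean=1.1504  Neff=8.0707  idx=[0, 0, 1, 2, 3, 4, 5, 6, 7]
step 3: w=[0.1075, 0.1075, 0.1075, 0.1075, 0.1075, 0.1156, 0.1156, 0.1156, 0.1156]  mean=1.1402  Neff=8.9882  idx=[0, 1, 2, 3, 4, 5, 6, 7, 8]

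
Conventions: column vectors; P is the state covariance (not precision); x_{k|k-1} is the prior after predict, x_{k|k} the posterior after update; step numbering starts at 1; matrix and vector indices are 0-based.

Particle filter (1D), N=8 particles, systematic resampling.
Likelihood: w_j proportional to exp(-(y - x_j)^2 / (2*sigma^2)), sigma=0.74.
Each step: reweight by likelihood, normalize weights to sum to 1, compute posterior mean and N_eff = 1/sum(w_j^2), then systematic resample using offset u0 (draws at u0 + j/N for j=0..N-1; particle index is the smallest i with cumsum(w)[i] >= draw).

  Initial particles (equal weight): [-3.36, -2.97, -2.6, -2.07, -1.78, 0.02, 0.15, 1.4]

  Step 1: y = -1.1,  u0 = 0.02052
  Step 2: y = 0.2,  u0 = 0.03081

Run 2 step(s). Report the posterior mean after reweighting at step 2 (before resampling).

step 1: w=[0.0052, 0.0226, 0.0704, 0.2328, 0.3604, 0.1748, 0.1320, 0.0018]  mean=-1.3651  Neff=4.2098  idx=[1, 3, 3, 4, 4, 4, 5, 6]
step 2: w=[0.0001, 0.0044, 0.0044, 0.0135, 0.0135, 0.0135, 0.4689, 0.4819]  mean=-0.0085  Neff=2.2091  idx=[4, 6, 6, 6, 7, 7, 7, 7]

post_mean = -0.0085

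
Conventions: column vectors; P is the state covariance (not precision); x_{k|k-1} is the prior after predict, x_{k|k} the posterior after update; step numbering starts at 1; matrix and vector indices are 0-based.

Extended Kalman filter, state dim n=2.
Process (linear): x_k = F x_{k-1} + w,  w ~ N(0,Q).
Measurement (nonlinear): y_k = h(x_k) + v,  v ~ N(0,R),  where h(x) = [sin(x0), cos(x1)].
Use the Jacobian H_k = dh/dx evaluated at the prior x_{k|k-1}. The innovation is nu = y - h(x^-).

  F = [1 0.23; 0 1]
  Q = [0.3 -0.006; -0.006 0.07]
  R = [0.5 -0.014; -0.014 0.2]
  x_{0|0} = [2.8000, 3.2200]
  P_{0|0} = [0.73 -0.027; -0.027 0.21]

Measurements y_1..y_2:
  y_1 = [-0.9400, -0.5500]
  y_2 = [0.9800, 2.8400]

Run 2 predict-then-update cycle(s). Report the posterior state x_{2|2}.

x_post = [4.6325, 4.1196]

step 1: x^-=[3.5406, 3.2200]  P^-=[1.0287 0.0153; 0.0153 0.2800]  H_jac=[-0.9214 0.0000; 0.0000 0.0783]  S=[1.3734 -0.0151; -0.0151 0.2017]  K=[-0.6907 -0.0458; -0.0091 0.1080]  nu=[-0.5515, 0.4469]  x^+=[3.9010, 3.2733]  P^+=[0.3741 0.0066; 0.0066 0.2775]
step 2: x^-=[4.6539, 3.2733]  P^-=[0.6918 0.0644; 0.0644 0.3475]  H_jac=[-0.0585 0.0000; 0.0000 0.1313]  S=[0.5024 -0.0145; -0.0145 0.2060]  K=[-0.0795 0.0355; -0.0011 0.2215]  nu=[1.9783, 3.8313]  x^+=[4.6325, 4.1196]  P^+=[0.6883 0.0625; 0.0625 0.3374]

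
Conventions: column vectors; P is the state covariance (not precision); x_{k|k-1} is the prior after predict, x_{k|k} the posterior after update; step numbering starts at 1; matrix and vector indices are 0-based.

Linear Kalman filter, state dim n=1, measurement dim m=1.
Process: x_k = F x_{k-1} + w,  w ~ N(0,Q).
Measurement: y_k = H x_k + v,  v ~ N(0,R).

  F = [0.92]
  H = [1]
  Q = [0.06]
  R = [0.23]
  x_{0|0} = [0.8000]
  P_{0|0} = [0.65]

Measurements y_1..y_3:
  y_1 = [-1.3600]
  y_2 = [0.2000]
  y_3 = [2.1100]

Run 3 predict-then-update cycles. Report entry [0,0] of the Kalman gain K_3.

K[0,0] = 0.3961

step 1: x^-=[0.7360]  P^-=[0.6102]  S=[0.8402]  K=[0.7262]  nu=[-2.0960]  x^+=[-0.7862]  P^+=[0.1670]
step 2: x^-=[-0.7233]  P^-=[0.2014]  S=[0.4314]  K=[0.4668]  nu=[0.9233]  x^+=[-0.2923]  P^+=[0.1074]
step 3: x^-=[-0.2689]  P^-=[0.1509]  S=[0.3809]  K=[0.3961]  nu=[2.3789]  x^+=[0.6735]  P^+=[0.0911]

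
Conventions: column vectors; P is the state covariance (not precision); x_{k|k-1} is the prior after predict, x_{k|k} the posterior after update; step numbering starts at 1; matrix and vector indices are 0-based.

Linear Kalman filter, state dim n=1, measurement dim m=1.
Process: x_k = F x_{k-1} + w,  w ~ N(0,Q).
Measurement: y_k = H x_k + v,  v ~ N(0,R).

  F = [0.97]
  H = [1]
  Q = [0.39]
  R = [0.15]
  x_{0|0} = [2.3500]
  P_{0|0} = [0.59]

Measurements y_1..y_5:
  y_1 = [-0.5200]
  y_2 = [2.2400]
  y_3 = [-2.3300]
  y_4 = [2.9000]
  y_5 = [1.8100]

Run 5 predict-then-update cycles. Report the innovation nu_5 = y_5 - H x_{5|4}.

step 1: x^-=[2.2795]  P^-=[0.9451]  S=[1.0951]  K=[0.8630]  nu=[-2.7995]  x^+=[-0.1366]  P^+=[0.1295]
step 2: x^-=[-0.1325]  P^-=[0.5118]  S=[0.6618]  K=[0.7733]  nu=[2.3725]  x^+=[1.7023]  P^+=[0.1160]
step 3: x^-=[1.6512]  P^-=[0.4991]  S=[0.6491]  K=[0.7689]  nu=[-3.9812]  x^+=[-1.4101]  P^+=[0.1153]
step 4: x^-=[-1.3678]  P^-=[0.4985]  S=[0.6485]  K=[0.7687]  nu=[4.2678]  x^+=[1.9129]  P^+=[0.1153]
step 5: x^-=[1.8555]  P^-=[0.4985]  S=[0.6485]  K=[0.7687]  nu=[-0.0455]  x^+=[1.8205]  P^+=[0.1153]

innov = [-0.0455]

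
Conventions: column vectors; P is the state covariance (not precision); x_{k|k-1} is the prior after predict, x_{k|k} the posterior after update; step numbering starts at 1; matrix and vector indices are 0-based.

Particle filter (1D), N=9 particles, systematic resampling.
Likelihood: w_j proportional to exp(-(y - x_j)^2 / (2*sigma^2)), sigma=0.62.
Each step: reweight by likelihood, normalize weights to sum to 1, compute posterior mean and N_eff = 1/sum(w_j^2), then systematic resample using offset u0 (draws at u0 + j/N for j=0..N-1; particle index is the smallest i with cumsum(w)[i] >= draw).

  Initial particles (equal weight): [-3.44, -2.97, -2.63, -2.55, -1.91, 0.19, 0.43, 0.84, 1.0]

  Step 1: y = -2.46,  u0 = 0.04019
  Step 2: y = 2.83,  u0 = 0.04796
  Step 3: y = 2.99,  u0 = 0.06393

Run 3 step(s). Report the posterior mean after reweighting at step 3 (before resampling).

post_mean = -1.9100

step 1: w=[0.0791, 0.1966, 0.2655, 0.2728, 0.1860, 0.0000, 0.0000, 0.0000, 0.0000]  mean=-2.6050  Neff=4.4560  idx=[0, 1, 1, 2, 2, 3, 3, 4, 4]
step 2: w=[0.0000, 0.0000, 0.0000, 0.0000, 0.0000, 0.0001, 0.0001, 0.4999, 0.4999]  mean=-1.9102  Neff=2.0012  idx=[7, 7, 7, 7, 7, 8, 8, 8, 8]
step 3: w=[0.1111, 0.1111, 0.1111, 0.1111, 0.1111, 0.1111, 0.1111, 0.1111, 0.1111]  mean=-1.9100  Neff=9.0000  idx=[0, 1, 2, 3, 4, 5, 6, 7, 8]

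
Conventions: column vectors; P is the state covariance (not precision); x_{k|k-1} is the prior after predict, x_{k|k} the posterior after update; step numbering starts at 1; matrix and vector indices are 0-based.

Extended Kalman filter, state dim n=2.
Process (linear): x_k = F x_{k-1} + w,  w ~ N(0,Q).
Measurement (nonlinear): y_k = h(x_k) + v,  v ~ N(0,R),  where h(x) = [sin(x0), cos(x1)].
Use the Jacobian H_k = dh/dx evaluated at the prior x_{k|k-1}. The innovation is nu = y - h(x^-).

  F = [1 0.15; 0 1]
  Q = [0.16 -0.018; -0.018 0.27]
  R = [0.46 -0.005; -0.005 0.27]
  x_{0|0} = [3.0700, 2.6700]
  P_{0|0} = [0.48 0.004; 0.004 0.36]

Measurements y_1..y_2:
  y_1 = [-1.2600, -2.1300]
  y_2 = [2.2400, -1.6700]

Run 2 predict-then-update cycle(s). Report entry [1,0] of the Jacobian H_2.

H_jac[1,0] = 0.0000

step 1: x^-=[3.4705, 2.6700]  P^-=[0.6493 0.0400; 0.0400 0.6300]  H_jac=[-0.9464 0.0000; 0.0000 -0.4543]  S=[1.0416 0.0122; 0.0122 0.4000]  K=[-0.5897 -0.0274; -0.0280 -0.7146]  nu=[-0.9370, -1.2392]  x^+=[4.0570, 3.5817]  P^+=[0.2865 0.0098; 0.0098 0.4244]
step 2: x^-=[4.5943, 3.5817]  P^-=[0.4590 0.0555; 0.0555 0.6944]  H_jac=[-0.1178 0.0000; 0.0000 0.4261]  S=[0.4664 -0.0078; -0.0078 0.3961]  K=[-0.1150 0.0574; -0.0015 0.7470]  nu=[3.2330, -0.7653]  x^+=[4.1785, 3.0051]  P^+=[0.4514 0.0377; 0.0377 0.4734]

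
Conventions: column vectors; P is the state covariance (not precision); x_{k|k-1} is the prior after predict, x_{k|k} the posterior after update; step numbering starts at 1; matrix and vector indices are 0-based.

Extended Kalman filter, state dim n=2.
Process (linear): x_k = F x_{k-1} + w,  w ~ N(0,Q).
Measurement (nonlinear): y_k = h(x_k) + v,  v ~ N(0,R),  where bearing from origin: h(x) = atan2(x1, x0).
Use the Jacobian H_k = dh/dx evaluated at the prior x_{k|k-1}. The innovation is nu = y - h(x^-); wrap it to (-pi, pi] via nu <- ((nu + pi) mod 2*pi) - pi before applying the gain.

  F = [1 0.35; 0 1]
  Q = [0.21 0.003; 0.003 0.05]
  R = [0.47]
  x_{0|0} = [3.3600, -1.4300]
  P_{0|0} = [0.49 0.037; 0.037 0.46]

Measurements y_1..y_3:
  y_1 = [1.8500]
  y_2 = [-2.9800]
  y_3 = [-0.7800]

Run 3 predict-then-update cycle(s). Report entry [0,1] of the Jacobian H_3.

step 1: x^-=[2.8595, -1.4300]  P^-=[0.7823 0.2010; 0.2010 0.5100]  H_jac=[0.1399 0.2797]  S=[0.5410]  K=[0.3062; 0.3157]  nu=[2.3137]  x^+=[3.5681, -0.6995]  P^+=[0.7315 0.1487; 0.1487 0.4561]
step 2: x^-=[3.3232, -0.6995]  P^-=[1.1015 0.3113; 0.3113 0.5061]  H_jac=[0.0607 0.2881]  S=[0.5270]  K=[0.2970; 0.3126]  nu=[-2.7725]  x^+=[2.4998, -1.5661]  P^+=[1.0550 0.2624; 0.2624 0.4546]
step 3: x^-=[1.9516, -1.5661]  P^-=[1.5044 0.4245; 0.4245 0.5046]  H_jac=[0.2501 0.3117]  S=[0.6793]  K=[0.7487; 0.3878]  nu=[-0.1038]  x^+=[1.8739, -1.6063]  P^+=[1.1236 0.2273; 0.2273 0.4024]

H_jac[0,1] = 0.3117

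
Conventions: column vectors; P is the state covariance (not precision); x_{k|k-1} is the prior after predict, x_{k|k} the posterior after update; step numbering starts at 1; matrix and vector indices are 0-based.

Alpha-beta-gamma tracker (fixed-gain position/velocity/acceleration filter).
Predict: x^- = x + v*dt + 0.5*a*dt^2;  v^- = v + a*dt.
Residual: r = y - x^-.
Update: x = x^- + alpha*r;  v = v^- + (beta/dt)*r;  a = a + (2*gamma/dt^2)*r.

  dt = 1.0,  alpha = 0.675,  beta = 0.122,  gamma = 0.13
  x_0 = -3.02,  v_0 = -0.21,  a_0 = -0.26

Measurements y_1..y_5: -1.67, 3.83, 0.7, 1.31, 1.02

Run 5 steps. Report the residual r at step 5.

step 1: x_pred=-3.3600  r=1.6900  x^+=-2.2192  v^+=-0.2638  a^+=0.1794
step 2: x_pred=-2.3934  r=6.2234  x^+=1.8074  v^+=0.6748  a^+=1.7975
step 3: x_pred=3.3810  r=-2.6810  x^+=1.5713  v^+=2.1452  a^+=1.1004
step 4: x_pred=4.2668  r=-2.9568  x^+=2.2709  v^+=2.8849  a^+=0.3317
step 5: x_pred=5.3217  r=-4.3017  x^+=2.4181  v^+=2.6918  a^+=-0.7868

resid = -4.3017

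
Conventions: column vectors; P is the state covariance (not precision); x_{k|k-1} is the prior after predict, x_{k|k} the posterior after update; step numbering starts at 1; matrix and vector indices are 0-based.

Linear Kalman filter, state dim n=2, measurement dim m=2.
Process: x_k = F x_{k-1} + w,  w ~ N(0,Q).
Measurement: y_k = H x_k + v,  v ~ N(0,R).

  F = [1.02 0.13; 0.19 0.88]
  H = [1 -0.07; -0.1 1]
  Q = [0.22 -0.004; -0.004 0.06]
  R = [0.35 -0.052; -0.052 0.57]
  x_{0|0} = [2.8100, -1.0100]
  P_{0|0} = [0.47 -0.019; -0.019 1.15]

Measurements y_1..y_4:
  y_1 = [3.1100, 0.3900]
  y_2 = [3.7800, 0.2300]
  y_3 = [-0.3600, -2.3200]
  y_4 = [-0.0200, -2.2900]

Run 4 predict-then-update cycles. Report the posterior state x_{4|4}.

step 1: x^-=[2.7349, -0.3549]  P^-=[0.7234 0.2011; 0.2011 0.9612]  S=[1.0499 0.0109; 0.0109 1.4982]  K=[0.6747 0.0810; 0.1210 0.6273]  nu=[0.3503, 1.0184]  x^+=[3.0538, 0.3263]  P^+=[0.2344 0.0345; 0.0345 0.3547]
step 2: x^-=[3.1573, 0.8673]  P^-=[0.4790 0.1139; 0.1139 0.3547]  S=[0.8148 -0.0101; -0.0101 0.9067]  K=[0.5791 0.0792; 0.1140 0.3799]  nu=[0.6835, -0.3216]  x^+=[3.5276, 0.8230]  P^+=[0.2010 0.0351; 0.0351 0.2141]
step 3: x^-=[3.7051, 1.3945]  P^-=[0.4421 0.0918; 0.0918 0.2448]  S=[0.7804 -0.0209; -0.0209 0.8009]  K=[0.5602 0.0741; 0.1037 0.2969]  nu=[-3.9675, -3.3440]  x^+=[1.2348, -0.0097]  P^+=[0.1945 0.0325; 0.0325 0.1671]
step 4: x^-=[1.2583, 0.2261]  P^-=[0.4338 0.0828; 0.0828 0.2073]  S=[0.7732 -0.0265; -0.0265 0.7651]  K=[0.5560 0.0708; 0.0974 0.2635]  nu=[-1.2624, -2.3903]  x^+=[0.3872, -0.5267]  P^+=[0.1931 0.0308; 0.0308 0.1482]

x_post = [0.3872, -0.5267]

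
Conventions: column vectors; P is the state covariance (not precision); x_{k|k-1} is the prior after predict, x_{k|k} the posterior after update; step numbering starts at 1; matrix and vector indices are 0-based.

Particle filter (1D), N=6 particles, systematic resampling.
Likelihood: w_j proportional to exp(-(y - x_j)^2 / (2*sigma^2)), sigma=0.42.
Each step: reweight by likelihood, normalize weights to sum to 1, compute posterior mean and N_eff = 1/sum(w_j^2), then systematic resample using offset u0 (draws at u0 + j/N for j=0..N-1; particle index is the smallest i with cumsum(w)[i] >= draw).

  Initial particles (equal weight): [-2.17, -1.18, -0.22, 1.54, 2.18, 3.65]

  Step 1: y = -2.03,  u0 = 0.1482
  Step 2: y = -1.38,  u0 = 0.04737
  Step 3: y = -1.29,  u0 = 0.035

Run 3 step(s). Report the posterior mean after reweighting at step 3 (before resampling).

step 1: w=[0.8799, 0.1200, 0.0001, 0.0000, 0.0000, 0.0000]  mean=-2.0510  Neff=1.2680  idx=[0, 0, 0, 0, 0, 1]
step 2: w=[0.0977, 0.0977, 0.0977, 0.0977, 0.0977, 0.5115]  mean=-1.6636  Neff=3.2321  idx=[0, 2, 3, 5, 5, 5]
step 3: w=[0.0344, 0.0344, 0.0344, 0.2989, 0.2989, 0.2989]  mean=-1.2823  Neff=3.6824  idx=[1, 3, 3, 4, 5, 5]

post_mean = -1.2823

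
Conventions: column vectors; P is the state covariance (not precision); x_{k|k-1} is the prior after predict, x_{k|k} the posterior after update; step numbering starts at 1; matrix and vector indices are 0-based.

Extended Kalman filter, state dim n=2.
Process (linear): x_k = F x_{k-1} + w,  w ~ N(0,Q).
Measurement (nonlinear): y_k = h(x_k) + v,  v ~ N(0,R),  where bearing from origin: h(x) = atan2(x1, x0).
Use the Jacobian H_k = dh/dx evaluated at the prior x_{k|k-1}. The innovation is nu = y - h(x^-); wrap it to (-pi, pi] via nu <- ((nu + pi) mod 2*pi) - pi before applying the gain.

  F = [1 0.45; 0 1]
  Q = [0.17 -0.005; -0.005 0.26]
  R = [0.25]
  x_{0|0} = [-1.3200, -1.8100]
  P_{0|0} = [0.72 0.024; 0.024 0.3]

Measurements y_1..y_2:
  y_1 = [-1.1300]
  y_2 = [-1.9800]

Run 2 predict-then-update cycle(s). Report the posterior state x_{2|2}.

step 1: x^-=[-2.1345, -1.8100]  P^-=[0.9724 0.1540; 0.1540 0.5600]  H_jac=[0.2311 -0.2725]  S=[0.3241]  K=[0.5638; -0.3611]  nu=[1.3083]  x^+=[-1.3969, -2.2824]  P^+=[0.8693 0.2200; 0.2200 0.5177]
step 2: x^-=[-2.4240, -2.2824]  P^-=[1.3421 0.4480; 0.4480 0.7777]  H_jac=[0.2059 -0.2187]  S=[0.3038]  K=[0.5873; -0.2563]  nu=[0.4063]  x^+=[-2.1854, -2.3865]  P^+=[1.2374 0.4937; 0.4937 0.7578]

x_post = [-2.1854, -2.3865]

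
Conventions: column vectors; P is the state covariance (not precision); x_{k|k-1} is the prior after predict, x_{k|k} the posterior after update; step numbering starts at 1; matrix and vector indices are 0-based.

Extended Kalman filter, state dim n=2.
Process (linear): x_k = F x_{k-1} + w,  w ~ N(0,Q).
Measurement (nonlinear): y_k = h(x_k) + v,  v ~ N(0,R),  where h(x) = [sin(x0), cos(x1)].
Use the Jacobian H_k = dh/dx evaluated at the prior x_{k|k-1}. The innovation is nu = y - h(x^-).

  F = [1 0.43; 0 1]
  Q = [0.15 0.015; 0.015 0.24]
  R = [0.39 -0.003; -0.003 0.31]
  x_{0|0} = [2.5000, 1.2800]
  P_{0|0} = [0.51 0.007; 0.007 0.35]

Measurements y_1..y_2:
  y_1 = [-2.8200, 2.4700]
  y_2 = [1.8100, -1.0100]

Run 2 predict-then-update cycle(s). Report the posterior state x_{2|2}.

step 1: x^-=[3.0504, 1.2800]  P^-=[0.7307 0.1725; 0.1725 0.5900]  H_jac=[-0.9958 0.0000; 0.0000 -0.9580]  S=[1.1147 0.1616; 0.1616 0.8515]  K=[-0.6424 -0.0722; -0.0595 -0.6525]  nu=[-2.9111, 2.1833]  x^+=[4.7628, 0.0287]  P^+=[0.2514 0.0213; 0.0213 0.2110]
step 2: x^-=[4.7751, 0.0287]  P^-=[0.4587 0.1271; 0.1271 0.4510]  H_jac=[0.0627 0.0000; 0.0000 -0.0287]  S=[0.3918 -0.0032; -0.0032 0.3104]  K=[0.0733 -0.0110; 0.0200 -0.0415]  nu=[2.8080, -2.0096]  x^+=[5.0030, 0.1681]  P^+=[0.4566 0.1263; 0.1263 0.4503]

x_post = [5.0030, 0.1681]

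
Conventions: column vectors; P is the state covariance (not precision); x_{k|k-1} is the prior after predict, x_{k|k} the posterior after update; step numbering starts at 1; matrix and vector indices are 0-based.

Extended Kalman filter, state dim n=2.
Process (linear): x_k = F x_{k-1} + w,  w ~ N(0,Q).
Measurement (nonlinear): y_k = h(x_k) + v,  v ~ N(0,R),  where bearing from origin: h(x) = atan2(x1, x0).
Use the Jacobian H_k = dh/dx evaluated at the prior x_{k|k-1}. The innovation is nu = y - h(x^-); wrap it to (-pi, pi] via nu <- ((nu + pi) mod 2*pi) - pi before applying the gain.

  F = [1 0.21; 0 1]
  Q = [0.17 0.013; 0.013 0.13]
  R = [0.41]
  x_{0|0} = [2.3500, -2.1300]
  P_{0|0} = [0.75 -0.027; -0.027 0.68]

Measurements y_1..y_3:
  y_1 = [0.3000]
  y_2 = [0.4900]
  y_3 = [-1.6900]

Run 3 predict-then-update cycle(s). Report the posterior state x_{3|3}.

step 1: x^-=[1.9027, -2.1300]  P^-=[0.9386 0.1288; 0.1288 0.8100]  H_jac=[0.2611 0.2333]  S=[0.5338]  K=[0.5155; 0.4170]  nu=[1.1417]  x^+=[2.4912, -1.6539]  P^+=[0.7968 0.0141; 0.0141 0.7172]
step 2: x^-=[2.1439, -1.6539]  P^-=[1.0044 0.1777; 0.1777 0.8472]  H_jac=[0.2256 0.2924]  S=[0.5570]  K=[0.5000; 0.5167]  nu=[1.1471]  x^+=[2.7175, -1.0612]  P^+=[0.8651 0.0338; 0.0338 0.6985]
step 3: x^-=[2.4947, -1.0612]  P^-=[1.0801 0.1934; 0.1934 0.8285]  H_jac=[0.1444 0.3394]  S=[0.5469]  K=[0.4052; 0.5652]  nu=[-1.2878]  x^+=[1.9728, -1.7891]  P^+=[0.9903 0.0682; 0.0682 0.6537]

x_post = [1.9728, -1.7891]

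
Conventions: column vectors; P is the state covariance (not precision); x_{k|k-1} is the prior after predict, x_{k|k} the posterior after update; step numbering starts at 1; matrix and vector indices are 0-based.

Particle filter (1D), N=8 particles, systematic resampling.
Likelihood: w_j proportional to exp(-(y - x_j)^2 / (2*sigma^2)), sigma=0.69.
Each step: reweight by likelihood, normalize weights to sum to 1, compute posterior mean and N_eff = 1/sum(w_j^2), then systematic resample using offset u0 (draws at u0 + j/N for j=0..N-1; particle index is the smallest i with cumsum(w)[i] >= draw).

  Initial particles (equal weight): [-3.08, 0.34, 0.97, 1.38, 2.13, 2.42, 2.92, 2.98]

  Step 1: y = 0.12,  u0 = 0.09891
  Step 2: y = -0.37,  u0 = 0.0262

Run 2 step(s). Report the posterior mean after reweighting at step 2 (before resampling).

post_mean = 0.4552

step 1: w=[0.0000, 0.5845, 0.2879, 0.1161, 0.0088, 0.0024, 0.0002, 0.0001]  mean=0.6636  Neff=2.2827  idx=[1, 1, 1, 1, 2, 2, 2, 3]
step 2: w=[0.2066, 0.2066, 0.2066, 0.2066, 0.0532, 0.0532, 0.0532, 0.0141]  mean=0.4552  Neff=5.5747  idx=[0, 0, 1, 1, 2, 3, 3, 5]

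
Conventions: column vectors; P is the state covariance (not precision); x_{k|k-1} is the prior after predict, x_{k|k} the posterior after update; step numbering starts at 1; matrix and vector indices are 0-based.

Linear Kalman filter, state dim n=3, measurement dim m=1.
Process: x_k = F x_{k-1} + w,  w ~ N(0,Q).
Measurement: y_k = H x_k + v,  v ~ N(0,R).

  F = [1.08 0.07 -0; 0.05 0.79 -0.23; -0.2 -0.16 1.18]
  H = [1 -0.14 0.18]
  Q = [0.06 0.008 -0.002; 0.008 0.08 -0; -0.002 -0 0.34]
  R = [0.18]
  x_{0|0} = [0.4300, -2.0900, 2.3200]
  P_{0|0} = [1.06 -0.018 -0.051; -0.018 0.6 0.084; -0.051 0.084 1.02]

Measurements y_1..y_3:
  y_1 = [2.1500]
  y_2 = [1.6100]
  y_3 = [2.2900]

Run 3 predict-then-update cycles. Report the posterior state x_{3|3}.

step 1: x^-=[0.3181, -2.1632, 2.9860]  P^-=[1.2966 0.0943 -0.2924; 0.0943 0.4803 -0.2842; -0.2924 -0.2842 1.8092]  S=[1.4273]  K=[0.8623; -0.0169; 0.0512]  nu=[0.9916]  x^+=[1.1731, -2.1799, 3.0368]  P^+=[0.2353 0.1151 -0.3554; 0.1151 0.4799 -0.2830; -0.3554 -0.2830 1.8055]
step 2: x^-=[1.1144, -2.3619, 3.6975]  P^-=[0.3542 0.2387 -0.5560; 0.2387 0.5957 -0.8837; -0.5560 -0.8837 3.1576]  S=[0.4257]  K=[0.5184; -0.0089; 0.3197]  nu=[-0.5006]  x^+=[0.8549, -2.3575, 3.5375]  P^+=[0.2398 0.2406 -0.6265; 0.2406 0.5957 -0.8825; -0.6265 -0.8825 3.1141]
step 3: x^-=[0.7582, -2.6333, 4.3805]  P^-=[0.3790 0.4299 -0.9768; 0.4299 0.9712 -1.8837; -0.9768 -1.8837 5.3452]  S=[0.3741]  K=[0.3822; -0.1207; 0.6658]  nu=[0.3746]  x^+=[0.9014, -2.6785, 4.6299]  P^+=[0.3243 0.4471 -1.0720; 0.4471 0.9658 -1.8536; -1.0720 -1.8536 5.1794]

x_post = [0.9014, -2.6785, 4.6299]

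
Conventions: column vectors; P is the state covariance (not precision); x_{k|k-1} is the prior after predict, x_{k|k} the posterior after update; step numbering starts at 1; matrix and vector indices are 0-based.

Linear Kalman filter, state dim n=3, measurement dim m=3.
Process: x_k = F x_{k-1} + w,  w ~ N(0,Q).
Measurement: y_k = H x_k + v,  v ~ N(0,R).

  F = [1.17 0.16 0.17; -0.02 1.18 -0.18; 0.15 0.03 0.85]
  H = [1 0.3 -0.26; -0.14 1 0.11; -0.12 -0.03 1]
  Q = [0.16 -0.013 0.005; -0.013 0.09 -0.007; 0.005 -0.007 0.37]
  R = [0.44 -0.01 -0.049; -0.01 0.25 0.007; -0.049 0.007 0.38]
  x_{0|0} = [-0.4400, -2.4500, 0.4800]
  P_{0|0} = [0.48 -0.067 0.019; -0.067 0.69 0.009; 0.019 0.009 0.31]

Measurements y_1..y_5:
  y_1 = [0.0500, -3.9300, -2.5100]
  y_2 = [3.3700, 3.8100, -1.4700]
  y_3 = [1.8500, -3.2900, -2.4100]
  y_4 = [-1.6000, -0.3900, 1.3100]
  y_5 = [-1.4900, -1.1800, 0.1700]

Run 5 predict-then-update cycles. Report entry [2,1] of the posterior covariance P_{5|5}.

step 1: x^-=[-0.8252, -2.9686, 0.2685]  P^-=[0.8267 0.0017 0.1540; 0.0017 1.0605 -0.0351; 0.1540 -0.0351 0.6101]  S=[1.3298 0.2072 -0.1685; 0.2072 1.3211 -0.0026; -0.1685 -0.0026 0.9681]  K=[0.6402 -0.1735 0.1675; 0.1199 0.7807 -0.0464; 0.0679 -0.0015 0.6240]  nu=[1.8356, -1.1065, -2.9666]  x^+=[0.0449, -3.4747, -1.4563]  P^+=[0.2967 -0.0144 0.0662; -0.0144 0.1932 -0.0140; 0.0662 -0.0140 0.2413]
step 2: x^-=[-0.7509, -3.8389, -1.3354]  P^-=[0.5983 -0.0272 0.1576; -0.0272 0.3740 -0.0573; 0.1576 -0.0573 0.5673]  S=[1.0210 0.0123 -0.1250; 0.0123 0.6327 -0.0099; -0.1250 -0.0099 0.9216]  K=[0.5604 -0.1562 0.1683; 0.0843 0.5847 -0.0531; 0.0675 -0.0187 0.6058]  nu=[4.9254, 7.6907, -0.3399]  x^+=[0.7508, 1.0911, -1.3528]  P^+=[0.2614 -0.0142 0.0663; -0.0142 0.1449 -0.0176; 0.0663 -0.0176 0.2342]
step 3: x^-=[0.8230, 1.5160, -1.0046]  P^-=[0.5484 -0.0357 0.1498; -0.0357 0.3081 -0.0614; 0.1498 -0.0614 0.5611]  S=[0.9644 -0.0087 -0.1256; -0.0087 0.5675 -0.0114; -0.1256 -0.0114 0.9168]  K=[0.5372 -0.1576 0.1644; 0.0730 0.5398 -0.0557; 0.0632 -0.0234 0.6028]  nu=[0.3110, -4.5802, -1.2612]  x^+=[1.5046, -0.8633, -1.6379]  P^+=[0.2514 -0.0155 0.0647; -0.0155 0.1337 -0.0188; 0.0647 -0.0188 0.2330]
step 4: x^-=[1.3438, -0.7540, -1.1924]  P^-=[0.5332 -0.0393 0.1459; -0.0393 0.2930 -0.0631; 0.1459 -0.0631 0.5595]  S=[0.9478 -0.0147 -0.1275; -0.0147 0.5529 -0.0119; -0.1275 -0.0119 0.9160]  K=[0.5295 -0.1594 0.1623; 0.0692 0.5280 -0.0568; 0.0611 -0.0250 0.6020]  nu=[-3.0276, 0.6833, 2.6411]  x^+=[0.0605, -0.7526, 0.1955]  P^+=[0.2481 -0.0163 0.0639; -0.0163 0.1308 -0.0193; 0.0639 -0.0193 0.2327]
step 5: x^-=[-0.0164, -0.9245, 0.1527]  P^-=[0.5280 -0.0407 0.1443; -0.0407 0.2891 -0.0637; 0.1443 -0.0637 0.5590]  S=[0.9423 -0.0166 -0.1284; -0.0166 0.5492 -0.0122; -0.1284 -0.0122 0.9157]  K=[0.5267 -0.1603 0.1614; 0.0679 0.5249 -0.0572; 0.0602 -0.0256 0.6017]  nu=[-1.1566, -0.2746, -0.0124]  x^+=[-0.5835, -1.1464, 0.0827]  P^+=[0.2470 -0.0166 0.0636; -0.0166 0.1300 -0.0195; 0.0636 -0.0195 0.2326]

P_post[2,1] = -0.0195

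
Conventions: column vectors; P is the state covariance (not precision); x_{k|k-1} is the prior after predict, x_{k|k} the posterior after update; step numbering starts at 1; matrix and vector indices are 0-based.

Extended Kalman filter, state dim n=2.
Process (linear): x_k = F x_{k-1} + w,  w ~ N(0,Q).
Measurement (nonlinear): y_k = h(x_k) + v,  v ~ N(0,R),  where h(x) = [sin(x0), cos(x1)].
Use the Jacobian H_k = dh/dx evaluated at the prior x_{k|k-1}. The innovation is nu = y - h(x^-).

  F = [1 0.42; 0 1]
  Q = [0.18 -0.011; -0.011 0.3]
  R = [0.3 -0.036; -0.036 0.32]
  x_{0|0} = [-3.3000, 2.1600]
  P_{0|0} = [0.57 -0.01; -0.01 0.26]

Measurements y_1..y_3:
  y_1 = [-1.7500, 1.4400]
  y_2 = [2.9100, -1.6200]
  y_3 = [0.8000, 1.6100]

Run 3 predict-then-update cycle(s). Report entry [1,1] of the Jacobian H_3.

step 1: x^-=[-2.3928, 2.1600]  P^-=[0.7875 0.0882; 0.0882 0.5600]  H_jac=[-0.7325 0.0000; 0.0000 -0.8314]  S=[0.7225 0.0177; 0.0177 0.7071]  K=[-0.7963 -0.0838; -0.0733 -0.6566]  nu=[-1.0692, 1.9957]  x^+=[-1.7085, 0.9280]  P^+=[0.3220 -0.0022; -0.0022 0.2496]
step 2: x^-=[-1.3188, 0.9280]  P^-=[0.5441 0.0916; 0.0916 0.5496]  H_jac=[0.2494 0.0000; 0.0000 -0.8004]  S=[0.3338 -0.0543; -0.0543 0.6721]  K=[0.3939 -0.0772; -0.0385 -0.6576]  nu=[3.8784, -2.2194]  x^+=[0.3803, 2.2381]  P^+=[0.4850 0.0486; 0.0486 0.2612]
step 3: x^-=[1.3204, 2.2381]  P^-=[0.7519 0.1473; 0.1473 0.5612]  H_jac=[0.2478 0.0000; 0.0000 -0.7855]  S=[0.3462 -0.0647; -0.0647 0.6662]  K=[0.5152 -0.1236; -0.0185 -0.6634]  nu=[-0.1688, 2.2289]  x^+=[0.9578, 0.7626]  P^+=[0.6416 0.0740; 0.0740 0.2694]

H_jac[1,1] = -0.7855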